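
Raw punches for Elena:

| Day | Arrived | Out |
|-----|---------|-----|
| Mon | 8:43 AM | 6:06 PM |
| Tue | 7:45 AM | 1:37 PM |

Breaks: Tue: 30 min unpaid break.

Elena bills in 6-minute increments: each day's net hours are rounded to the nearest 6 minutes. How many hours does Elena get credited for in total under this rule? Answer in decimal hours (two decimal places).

14.80 hours

Mon: 8:43 AM–6:06 PM = 9 h 23 min → rounds to 9 h 24 min
Tue: 7:45 AM–1:37 PM = 5 h 52 min − 30 min = 5 h 22 min → rounds to 5 h 24 min
Total credited: 14 h 48 min.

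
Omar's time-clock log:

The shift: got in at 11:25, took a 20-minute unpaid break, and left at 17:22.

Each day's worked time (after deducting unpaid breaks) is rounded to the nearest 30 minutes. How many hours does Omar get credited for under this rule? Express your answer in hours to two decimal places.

5.50 hours

The shift: 11:25–17:22 = 5 h 57 min − 20 min = 5 h 37 min → rounds to 5 h 30 min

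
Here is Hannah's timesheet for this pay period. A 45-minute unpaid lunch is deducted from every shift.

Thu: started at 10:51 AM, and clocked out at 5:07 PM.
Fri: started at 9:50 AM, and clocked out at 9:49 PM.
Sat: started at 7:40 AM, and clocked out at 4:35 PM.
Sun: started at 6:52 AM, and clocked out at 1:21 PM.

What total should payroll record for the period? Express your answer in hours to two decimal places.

30.65 hours

Thu: 10:51 AM–5:07 PM = 6 h 16 min; less 45 min break → 5 h 31 min
Fri: 9:50 AM–9:49 PM = 11 h 59 min; less 45 min break → 11 h 14 min
Sat: 7:40 AM–4:35 PM = 8 h 55 min; less 45 min break → 8 h 10 min
Sun: 6:52 AM–1:21 PM = 6 h 29 min; less 45 min break → 5 h 44 min
Total: 5 h 31 min + 11 h 14 min + 8 h 10 min + 5 h 44 min = 30 h 39 min.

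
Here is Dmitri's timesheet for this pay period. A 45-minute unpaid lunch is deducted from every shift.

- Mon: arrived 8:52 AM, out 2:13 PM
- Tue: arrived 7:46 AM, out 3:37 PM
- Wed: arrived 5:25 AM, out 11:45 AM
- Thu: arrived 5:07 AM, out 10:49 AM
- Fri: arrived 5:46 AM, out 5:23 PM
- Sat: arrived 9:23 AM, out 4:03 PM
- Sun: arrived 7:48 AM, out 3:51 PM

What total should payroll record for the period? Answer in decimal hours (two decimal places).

Mon: 8:52 AM–2:13 PM = 5 h 21 min; less 45 min break → 4 h 36 min
Tue: 7:46 AM–3:37 PM = 7 h 51 min; less 45 min break → 7 h 6 min
Wed: 5:25 AM–11:45 AM = 6 h 20 min; less 45 min break → 5 h 35 min
Thu: 5:07 AM–10:49 AM = 5 h 42 min; less 45 min break → 4 h 57 min
Fri: 5:46 AM–5:23 PM = 11 h 37 min; less 45 min break → 10 h 52 min
Sat: 9:23 AM–4:03 PM = 6 h 40 min; less 45 min break → 5 h 55 min
Sun: 7:48 AM–3:51 PM = 8 h 3 min; less 45 min break → 7 h 18 min
Total: 4 h 36 min + 7 h 6 min + 5 h 35 min + 4 h 57 min + 10 h 52 min + 5 h 55 min + 7 h 18 min = 46 h 19 min.

46.32 hours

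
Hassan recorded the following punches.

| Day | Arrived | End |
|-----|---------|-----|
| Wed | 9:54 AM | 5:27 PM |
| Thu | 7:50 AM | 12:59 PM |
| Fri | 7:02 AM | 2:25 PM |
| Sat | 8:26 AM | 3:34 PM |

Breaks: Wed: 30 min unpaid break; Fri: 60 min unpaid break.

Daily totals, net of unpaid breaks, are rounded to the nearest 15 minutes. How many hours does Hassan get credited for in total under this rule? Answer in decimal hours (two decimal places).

26.00 hours

Wed: 9:54 AM–5:27 PM = 7 h 33 min − 30 min = 7 h 3 min → rounds to 7 h 0 min
Thu: 7:50 AM–12:59 PM = 5 h 9 min → rounds to 5 h 15 min
Fri: 7:02 AM–2:25 PM = 7 h 23 min − 60 min = 6 h 23 min → rounds to 6 h 30 min
Sat: 8:26 AM–3:34 PM = 7 h 8 min → rounds to 7 h 15 min
Total credited: 26 h 0 min.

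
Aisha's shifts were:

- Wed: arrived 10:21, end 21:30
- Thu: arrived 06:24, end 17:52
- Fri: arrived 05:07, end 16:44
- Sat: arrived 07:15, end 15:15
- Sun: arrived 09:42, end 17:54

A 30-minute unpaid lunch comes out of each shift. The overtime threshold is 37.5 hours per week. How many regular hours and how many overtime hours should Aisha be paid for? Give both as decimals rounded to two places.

Wed: 10:21–21:30 = 11 h 9 min; less 30 min break → 10 h 39 min
Thu: 06:24–17:52 = 11 h 28 min; less 30 min break → 10 h 58 min
Fri: 05:07–16:44 = 11 h 37 min; less 30 min break → 11 h 7 min
Sat: 07:15–15:15 = 8 h 0 min; less 30 min break → 7 h 30 min
Sun: 09:42–17:54 = 8 h 12 min; less 30 min break → 7 h 42 min
Total worked: 47 h 56 min = 47.93 h.
Threshold 37.5 h → overtime 10 h 26 min, regular 37 h 30 min.

Regular 37.50 hours, overtime 10.43 hours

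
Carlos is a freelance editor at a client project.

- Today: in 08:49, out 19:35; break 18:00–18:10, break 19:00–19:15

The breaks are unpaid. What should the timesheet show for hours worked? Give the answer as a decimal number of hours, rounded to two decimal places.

10.35 hours

Today: 08:49–19:35 = 10 h 46 min; less 25 min break → 10 h 21 min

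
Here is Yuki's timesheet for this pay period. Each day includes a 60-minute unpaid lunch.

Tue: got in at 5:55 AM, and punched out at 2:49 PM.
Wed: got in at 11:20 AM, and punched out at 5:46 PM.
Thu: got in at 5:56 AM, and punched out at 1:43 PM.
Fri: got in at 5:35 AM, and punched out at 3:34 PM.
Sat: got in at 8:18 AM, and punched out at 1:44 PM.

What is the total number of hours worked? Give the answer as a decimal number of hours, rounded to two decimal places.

33.53 hours

Tue: 5:55 AM–2:49 PM = 8 h 54 min; less 60 min break → 7 h 54 min
Wed: 11:20 AM–5:46 PM = 6 h 26 min; less 60 min break → 5 h 26 min
Thu: 5:56 AM–1:43 PM = 7 h 47 min; less 60 min break → 6 h 47 min
Fri: 5:35 AM–3:34 PM = 9 h 59 min; less 60 min break → 8 h 59 min
Sat: 8:18 AM–1:44 PM = 5 h 26 min; less 60 min break → 4 h 26 min
Total: 7 h 54 min + 5 h 26 min + 6 h 47 min + 8 h 59 min + 4 h 26 min = 33 h 32 min.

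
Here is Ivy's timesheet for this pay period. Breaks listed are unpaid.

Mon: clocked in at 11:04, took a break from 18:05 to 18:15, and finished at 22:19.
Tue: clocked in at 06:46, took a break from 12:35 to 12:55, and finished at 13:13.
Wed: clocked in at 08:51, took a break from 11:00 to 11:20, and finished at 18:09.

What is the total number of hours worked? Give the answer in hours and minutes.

26 h 10 min

Mon: 11:04–22:19 = 11 h 15 min; less 10 min break → 11 h 5 min
Tue: 06:46–13:13 = 6 h 27 min; less 20 min break → 6 h 7 min
Wed: 08:51–18:09 = 9 h 18 min; less 20 min break → 8 h 58 min
Total: 11 h 5 min + 6 h 7 min + 8 h 58 min = 26 h 10 min.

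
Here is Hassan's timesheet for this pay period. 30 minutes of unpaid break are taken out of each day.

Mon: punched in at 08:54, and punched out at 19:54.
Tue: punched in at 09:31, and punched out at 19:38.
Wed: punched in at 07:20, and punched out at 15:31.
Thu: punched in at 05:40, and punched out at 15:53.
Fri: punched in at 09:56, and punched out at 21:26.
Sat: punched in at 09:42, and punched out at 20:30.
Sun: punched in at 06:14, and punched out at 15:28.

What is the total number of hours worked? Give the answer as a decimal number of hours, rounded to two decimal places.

Mon: 08:54–19:54 = 11 h 0 min; less 30 min break → 10 h 30 min
Tue: 09:31–19:38 = 10 h 7 min; less 30 min break → 9 h 37 min
Wed: 07:20–15:31 = 8 h 11 min; less 30 min break → 7 h 41 min
Thu: 05:40–15:53 = 10 h 13 min; less 30 min break → 9 h 43 min
Fri: 09:56–21:26 = 11 h 30 min; less 30 min break → 11 h 0 min
Sat: 09:42–20:30 = 10 h 48 min; less 30 min break → 10 h 18 min
Sun: 06:14–15:28 = 9 h 14 min; less 30 min break → 8 h 44 min
Total: 10 h 30 min + 9 h 37 min + 7 h 41 min + 9 h 43 min + 11 h 0 min + 10 h 18 min + 8 h 44 min = 67 h 33 min.

67.55 hours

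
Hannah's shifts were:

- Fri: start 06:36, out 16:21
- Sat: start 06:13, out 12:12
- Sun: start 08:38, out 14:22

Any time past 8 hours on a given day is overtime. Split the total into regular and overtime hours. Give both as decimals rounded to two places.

Regular 19.72 hours, overtime 1.75 hours

Fri: 06:36–16:21 = 9 h 45 min
Sat: 06:13–12:12 = 5 h 59 min
Sun: 08:38–14:22 = 5 h 44 min
Fri reg 8 h 0 min / OT 1 h 45 min; Sat reg 5 h 59 min / OT 0 h 0 min; Sun reg 5 h 44 min / OT 0 h 0 min.
Totals: regular 19 h 43 min, overtime 1 h 45 min.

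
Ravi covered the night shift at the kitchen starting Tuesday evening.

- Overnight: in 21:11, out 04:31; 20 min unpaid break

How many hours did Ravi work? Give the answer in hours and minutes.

Overnight: 21:11 → midnight = 2 h 49 min; midnight → 04:31 = 4 h 31 min; span 7 h 20 min; less 20 min break → 7 h 0 min

7 h 0 min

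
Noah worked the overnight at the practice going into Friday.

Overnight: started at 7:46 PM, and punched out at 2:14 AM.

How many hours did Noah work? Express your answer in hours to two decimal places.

6.47 hours

Overnight: 7:46 PM → midnight = 4 h 14 min; midnight → 2:14 AM = 2 h 14 min; span 6 h 28 min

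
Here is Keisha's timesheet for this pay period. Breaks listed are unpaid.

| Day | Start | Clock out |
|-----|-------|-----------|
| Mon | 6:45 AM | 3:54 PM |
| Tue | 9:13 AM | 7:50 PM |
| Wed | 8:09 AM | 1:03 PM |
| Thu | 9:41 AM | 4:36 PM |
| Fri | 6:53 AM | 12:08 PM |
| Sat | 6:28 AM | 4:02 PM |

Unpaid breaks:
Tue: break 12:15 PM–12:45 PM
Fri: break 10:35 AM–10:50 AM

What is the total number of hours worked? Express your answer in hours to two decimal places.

Mon: 6:45 AM–3:54 PM = 9 h 9 min
Tue: 9:13 AM–7:50 PM = 10 h 37 min; less 30 min break → 10 h 7 min
Wed: 8:09 AM–1:03 PM = 4 h 54 min
Thu: 9:41 AM–4:36 PM = 6 h 55 min
Fri: 6:53 AM–12:08 PM = 5 h 15 min; less 15 min break → 5 h 0 min
Sat: 6:28 AM–4:02 PM = 9 h 34 min
Total: 9 h 9 min + 10 h 7 min + 4 h 54 min + 6 h 55 min + 5 h 0 min + 9 h 34 min = 45 h 39 min.

45.65 hours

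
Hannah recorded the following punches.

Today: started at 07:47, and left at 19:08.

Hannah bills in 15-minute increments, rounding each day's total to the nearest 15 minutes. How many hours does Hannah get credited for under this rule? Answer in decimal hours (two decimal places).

Today: 07:47–19:08 = 11 h 21 min → rounds to 11 h 15 min

11.25 hours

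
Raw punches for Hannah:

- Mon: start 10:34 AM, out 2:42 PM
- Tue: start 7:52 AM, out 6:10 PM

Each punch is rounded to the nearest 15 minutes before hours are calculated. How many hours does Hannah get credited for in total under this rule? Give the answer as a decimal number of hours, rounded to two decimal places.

Mon: in 10:34 AM→10:30 AM, out 2:42 PM→2:45 PM; 4 h 15 min
Tue: in 7:52 AM→7:45 AM, out 6:10 PM→6:15 PM; 10 h 30 min
Total credited: 14 h 45 min.

14.75 hours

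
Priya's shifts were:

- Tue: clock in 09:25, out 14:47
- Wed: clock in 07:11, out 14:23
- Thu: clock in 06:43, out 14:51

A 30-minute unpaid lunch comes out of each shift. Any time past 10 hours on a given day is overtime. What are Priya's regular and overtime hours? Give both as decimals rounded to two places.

Tue: 09:25–14:47 = 5 h 22 min; less 30 min break → 4 h 52 min
Wed: 07:11–14:23 = 7 h 12 min; less 30 min break → 6 h 42 min
Thu: 06:43–14:51 = 8 h 8 min; less 30 min break → 7 h 38 min
Tue reg 4 h 52 min / OT 0 h 0 min; Wed reg 6 h 42 min / OT 0 h 0 min; Thu reg 7 h 38 min / OT 0 h 0 min.
Totals: regular 19 h 12 min, overtime 0 h 0 min.

Regular 19.20 hours, overtime 0.00 hours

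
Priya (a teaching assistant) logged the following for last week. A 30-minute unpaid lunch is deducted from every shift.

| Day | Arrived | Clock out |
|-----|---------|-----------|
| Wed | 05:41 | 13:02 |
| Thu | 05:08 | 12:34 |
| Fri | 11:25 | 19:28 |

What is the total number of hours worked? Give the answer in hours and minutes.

Wed: 05:41–13:02 = 7 h 21 min; less 30 min break → 6 h 51 min
Thu: 05:08–12:34 = 7 h 26 min; less 30 min break → 6 h 56 min
Fri: 11:25–19:28 = 8 h 3 min; less 30 min break → 7 h 33 min
Total: 6 h 51 min + 6 h 56 min + 7 h 33 min = 21 h 20 min.

21 h 20 min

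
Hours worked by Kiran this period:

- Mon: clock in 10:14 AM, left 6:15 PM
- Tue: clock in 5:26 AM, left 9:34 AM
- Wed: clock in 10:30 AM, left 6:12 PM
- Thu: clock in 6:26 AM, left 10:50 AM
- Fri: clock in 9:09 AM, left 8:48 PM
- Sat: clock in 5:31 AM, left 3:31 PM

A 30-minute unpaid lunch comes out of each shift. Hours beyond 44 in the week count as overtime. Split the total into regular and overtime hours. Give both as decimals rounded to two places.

Regular 42.90 hours, overtime 0.00 hours

Mon: 10:14 AM–6:15 PM = 8 h 1 min; less 30 min break → 7 h 31 min
Tue: 5:26 AM–9:34 AM = 4 h 8 min; less 30 min break → 3 h 38 min
Wed: 10:30 AM–6:12 PM = 7 h 42 min; less 30 min break → 7 h 12 min
Thu: 6:26 AM–10:50 AM = 4 h 24 min; less 30 min break → 3 h 54 min
Fri: 9:09 AM–8:48 PM = 11 h 39 min; less 30 min break → 11 h 9 min
Sat: 5:31 AM–3:31 PM = 10 h 0 min; less 30 min break → 9 h 30 min
Total worked: 42 h 54 min = 42.90 h.
Threshold 44 h → overtime 0 h 0 min, regular 42 h 54 min.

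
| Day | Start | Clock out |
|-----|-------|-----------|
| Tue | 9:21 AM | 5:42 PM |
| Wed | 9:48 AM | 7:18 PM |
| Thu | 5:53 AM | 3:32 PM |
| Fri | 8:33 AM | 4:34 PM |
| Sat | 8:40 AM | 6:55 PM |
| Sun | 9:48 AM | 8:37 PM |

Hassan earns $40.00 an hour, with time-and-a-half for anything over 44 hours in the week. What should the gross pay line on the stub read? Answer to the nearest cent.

$2515.00

Tue: 9:21 AM–5:42 PM = 8 h 21 min
Wed: 9:48 AM–7:18 PM = 9 h 30 min
Thu: 5:53 AM–3:32 PM = 9 h 39 min
Fri: 8:33 AM–4:34 PM = 8 h 1 min
Sat: 8:40 AM–6:55 PM = 10 h 15 min
Sun: 9:48 AM–8:37 PM = 10 h 49 min
Total worked: 56 h 35 min = 3395 min.
Regular 44 h 0 min = 2640 min at $40.00/h; overtime 12 h 35 min = 755 min at $60.00/h.
Pay = (2640 × $40.00 + 755 × $60.00) ÷ 60 = $2515.00.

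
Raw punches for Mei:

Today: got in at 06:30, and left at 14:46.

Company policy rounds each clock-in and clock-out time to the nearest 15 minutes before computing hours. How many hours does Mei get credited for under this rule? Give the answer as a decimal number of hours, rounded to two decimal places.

Today: in 06:30→06:30, out 14:46→14:45; 8 h 15 min

8.25 hours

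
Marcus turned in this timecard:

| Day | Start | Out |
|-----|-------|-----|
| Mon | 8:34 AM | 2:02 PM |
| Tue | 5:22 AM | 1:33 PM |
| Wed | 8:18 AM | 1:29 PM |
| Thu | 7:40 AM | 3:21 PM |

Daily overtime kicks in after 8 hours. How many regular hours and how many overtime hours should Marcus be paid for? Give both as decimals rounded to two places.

Regular 26.33 hours, overtime 0.18 hours

Mon: 8:34 AM–2:02 PM = 5 h 28 min
Tue: 5:22 AM–1:33 PM = 8 h 11 min
Wed: 8:18 AM–1:29 PM = 5 h 11 min
Thu: 7:40 AM–3:21 PM = 7 h 41 min
Mon reg 5 h 28 min / OT 0 h 0 min; Tue reg 8 h 0 min / OT 0 h 11 min; Wed reg 5 h 11 min / OT 0 h 0 min; Thu reg 7 h 41 min / OT 0 h 0 min.
Totals: regular 26 h 20 min, overtime 0 h 11 min.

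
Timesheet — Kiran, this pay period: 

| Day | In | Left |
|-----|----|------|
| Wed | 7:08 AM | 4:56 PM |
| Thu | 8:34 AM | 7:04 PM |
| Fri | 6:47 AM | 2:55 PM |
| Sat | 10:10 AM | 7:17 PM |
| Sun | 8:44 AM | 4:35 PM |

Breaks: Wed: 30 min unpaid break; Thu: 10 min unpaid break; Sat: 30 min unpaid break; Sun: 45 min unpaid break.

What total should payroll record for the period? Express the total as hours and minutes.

43 h 29 min

Wed: 7:08 AM–4:56 PM = 9 h 48 min; less 30 min break → 9 h 18 min
Thu: 8:34 AM–7:04 PM = 10 h 30 min; less 10 min break → 10 h 20 min
Fri: 6:47 AM–2:55 PM = 8 h 8 min
Sat: 10:10 AM–7:17 PM = 9 h 7 min; less 30 min break → 8 h 37 min
Sun: 8:44 AM–4:35 PM = 7 h 51 min; less 45 min break → 7 h 6 min
Total: 9 h 18 min + 10 h 20 min + 8 h 8 min + 8 h 37 min + 7 h 6 min = 43 h 29 min.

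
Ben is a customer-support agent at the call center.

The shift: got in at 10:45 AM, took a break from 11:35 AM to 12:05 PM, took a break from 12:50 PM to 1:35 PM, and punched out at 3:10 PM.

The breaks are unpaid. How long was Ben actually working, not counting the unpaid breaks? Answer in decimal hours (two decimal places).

The shift: 10:45 AM–3:10 PM = 4 h 25 min; less 75 min break → 3 h 10 min

3.17 hours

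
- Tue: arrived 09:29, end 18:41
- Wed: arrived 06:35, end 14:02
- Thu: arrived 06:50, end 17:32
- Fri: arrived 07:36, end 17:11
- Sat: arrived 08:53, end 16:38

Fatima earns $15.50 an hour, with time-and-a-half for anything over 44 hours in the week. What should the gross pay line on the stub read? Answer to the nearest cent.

$697.89

Tue: 09:29–18:41 = 9 h 12 min
Wed: 06:35–14:02 = 7 h 27 min
Thu: 06:50–17:32 = 10 h 42 min
Fri: 07:36–17:11 = 9 h 35 min
Sat: 08:53–16:38 = 7 h 45 min
Total worked: 44 h 41 min = 2681 min.
Regular 44 h 0 min = 2640 min at $15.50/h; overtime 0 h 41 min = 41 min at $23.25/h.
Pay = (2640 × $15.50 + 41 × $23.25) ÷ 60 = $697.89.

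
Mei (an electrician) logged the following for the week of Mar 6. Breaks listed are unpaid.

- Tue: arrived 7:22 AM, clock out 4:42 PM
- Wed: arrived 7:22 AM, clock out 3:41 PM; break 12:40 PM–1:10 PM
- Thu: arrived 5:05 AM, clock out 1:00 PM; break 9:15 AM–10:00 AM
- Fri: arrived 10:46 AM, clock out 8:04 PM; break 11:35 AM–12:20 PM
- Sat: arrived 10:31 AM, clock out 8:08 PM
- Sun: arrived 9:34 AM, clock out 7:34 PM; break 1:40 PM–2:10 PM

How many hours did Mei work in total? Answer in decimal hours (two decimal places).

Tue: 7:22 AM–4:42 PM = 9 h 20 min
Wed: 7:22 AM–3:41 PM = 8 h 19 min; less 30 min break → 7 h 49 min
Thu: 5:05 AM–1:00 PM = 7 h 55 min; less 45 min break → 7 h 10 min
Fri: 10:46 AM–8:04 PM = 9 h 18 min; less 45 min break → 8 h 33 min
Sat: 10:31 AM–8:08 PM = 9 h 37 min
Sun: 9:34 AM–7:34 PM = 10 h 0 min; less 30 min break → 9 h 30 min
Total: 9 h 20 min + 7 h 49 min + 7 h 10 min + 8 h 33 min + 9 h 37 min + 9 h 30 min = 51 h 59 min.

51.98 hours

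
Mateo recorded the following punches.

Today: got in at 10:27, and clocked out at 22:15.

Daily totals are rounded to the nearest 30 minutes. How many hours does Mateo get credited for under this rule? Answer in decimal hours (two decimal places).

12.00 hours

Today: 10:27–22:15 = 11 h 48 min → rounds to 12 h 0 min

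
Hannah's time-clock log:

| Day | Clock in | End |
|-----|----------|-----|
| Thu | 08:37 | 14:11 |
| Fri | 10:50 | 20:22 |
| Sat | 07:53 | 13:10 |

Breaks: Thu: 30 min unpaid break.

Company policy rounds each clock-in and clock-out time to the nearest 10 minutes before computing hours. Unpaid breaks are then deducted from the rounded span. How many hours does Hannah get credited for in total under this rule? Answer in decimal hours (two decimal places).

Thu: in 08:37→08:40, out 14:11→14:10; 5 h 30 min − 30 min = 5 h 0 min
Fri: in 10:50→10:50, out 20:22→20:20; 9 h 30 min
Sat: in 07:53→07:50, out 13:10→13:10; 5 h 20 min
Total credited: 19 h 50 min.

19.83 hours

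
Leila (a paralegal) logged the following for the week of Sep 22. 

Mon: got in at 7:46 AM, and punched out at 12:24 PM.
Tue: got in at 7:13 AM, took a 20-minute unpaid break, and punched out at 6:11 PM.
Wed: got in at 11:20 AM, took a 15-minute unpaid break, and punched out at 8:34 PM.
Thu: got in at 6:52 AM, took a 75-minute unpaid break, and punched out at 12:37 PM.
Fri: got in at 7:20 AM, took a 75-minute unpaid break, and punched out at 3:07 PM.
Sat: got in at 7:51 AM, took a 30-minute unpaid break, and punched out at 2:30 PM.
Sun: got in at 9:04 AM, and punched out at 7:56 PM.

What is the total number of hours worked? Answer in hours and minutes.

52 h 18 min

Mon: 7:46 AM–12:24 PM = 4 h 38 min
Tue: 7:13 AM–6:11 PM = 10 h 58 min; less 20 min break → 10 h 38 min
Wed: 11:20 AM–8:34 PM = 9 h 14 min; less 15 min break → 8 h 59 min
Thu: 6:52 AM–12:37 PM = 5 h 45 min; less 75 min break → 4 h 30 min
Fri: 7:20 AM–3:07 PM = 7 h 47 min; less 75 min break → 6 h 32 min
Sat: 7:51 AM–2:30 PM = 6 h 39 min; less 30 min break → 6 h 9 min
Sun: 9:04 AM–7:56 PM = 10 h 52 min
Total: 4 h 38 min + 10 h 38 min + 8 h 59 min + 4 h 30 min + 6 h 32 min + 6 h 9 min + 10 h 52 min = 52 h 18 min.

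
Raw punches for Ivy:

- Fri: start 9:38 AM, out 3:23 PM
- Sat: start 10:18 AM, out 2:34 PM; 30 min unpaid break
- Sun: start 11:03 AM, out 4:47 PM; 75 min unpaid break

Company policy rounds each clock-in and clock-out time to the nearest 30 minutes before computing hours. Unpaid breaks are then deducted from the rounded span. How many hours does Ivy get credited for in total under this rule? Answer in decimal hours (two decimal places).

14.25 hours

Fri: in 9:38 AM→9:30 AM, out 3:23 PM→3:30 PM; 6 h 0 min
Sat: in 10:18 AM→10:30 AM, out 2:34 PM→2:30 PM; 4 h 0 min − 30 min = 3 h 30 min
Sun: in 11:03 AM→11:00 AM, out 4:47 PM→5:00 PM; 6 h 0 min − 75 min = 4 h 45 min
Total credited: 14 h 15 min.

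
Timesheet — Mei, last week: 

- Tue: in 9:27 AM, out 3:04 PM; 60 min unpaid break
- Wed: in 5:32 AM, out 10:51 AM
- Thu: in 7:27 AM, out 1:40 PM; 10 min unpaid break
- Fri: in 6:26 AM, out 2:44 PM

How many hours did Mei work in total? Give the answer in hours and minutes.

Tue: 9:27 AM–3:04 PM = 5 h 37 min; less 60 min break → 4 h 37 min
Wed: 5:32 AM–10:51 AM = 5 h 19 min
Thu: 7:27 AM–1:40 PM = 6 h 13 min; less 10 min break → 6 h 3 min
Fri: 6:26 AM–2:44 PM = 8 h 18 min
Total: 4 h 37 min + 5 h 19 min + 6 h 3 min + 8 h 18 min = 24 h 17 min.

24 h 17 min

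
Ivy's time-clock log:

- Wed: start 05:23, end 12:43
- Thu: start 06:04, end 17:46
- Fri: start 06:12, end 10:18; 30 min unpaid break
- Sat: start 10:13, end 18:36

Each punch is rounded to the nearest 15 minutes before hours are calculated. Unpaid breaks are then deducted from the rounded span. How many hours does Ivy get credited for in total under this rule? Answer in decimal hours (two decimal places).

30.75 hours

Wed: in 05:23→05:30, out 12:43→12:45; 7 h 15 min
Thu: in 06:04→06:00, out 17:46→17:45; 11 h 45 min
Fri: in 06:12→06:15, out 10:18→10:15; 4 h 0 min − 30 min = 3 h 30 min
Sat: in 10:13→10:15, out 18:36→18:30; 8 h 15 min
Total credited: 30 h 45 min.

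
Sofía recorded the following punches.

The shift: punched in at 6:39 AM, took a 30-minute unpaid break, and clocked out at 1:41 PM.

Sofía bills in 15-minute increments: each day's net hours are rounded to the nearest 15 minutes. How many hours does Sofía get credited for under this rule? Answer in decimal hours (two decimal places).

The shift: 6:39 AM–1:41 PM = 7 h 2 min − 30 min = 6 h 32 min → rounds to 6 h 30 min

6.50 hours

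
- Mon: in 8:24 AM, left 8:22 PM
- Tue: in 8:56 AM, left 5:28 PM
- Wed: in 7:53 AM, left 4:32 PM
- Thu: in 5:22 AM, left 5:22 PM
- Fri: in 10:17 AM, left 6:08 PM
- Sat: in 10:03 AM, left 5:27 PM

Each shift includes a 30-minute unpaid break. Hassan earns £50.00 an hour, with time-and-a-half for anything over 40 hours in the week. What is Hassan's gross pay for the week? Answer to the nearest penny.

Mon: 8:24 AM–8:22 PM = 11 h 58 min; less 30 min break → 11 h 28 min
Tue: 8:56 AM–5:28 PM = 8 h 32 min; less 30 min break → 8 h 2 min
Wed: 7:53 AM–4:32 PM = 8 h 39 min; less 30 min break → 8 h 9 min
Thu: 5:22 AM–5:22 PM = 12 h 0 min; less 30 min break → 11 h 30 min
Fri: 10:17 AM–6:08 PM = 7 h 51 min; less 30 min break → 7 h 21 min
Sat: 10:03 AM–5:27 PM = 7 h 24 min; less 30 min break → 6 h 54 min
Total worked: 53 h 24 min = 3204 min.
Regular 40 h 0 min = 2400 min at £50.00/h; overtime 13 h 24 min = 804 min at £75.00/h.
Pay = (2400 × £50.00 + 804 × £75.00) ÷ 60 = £3005.00.

£3005.00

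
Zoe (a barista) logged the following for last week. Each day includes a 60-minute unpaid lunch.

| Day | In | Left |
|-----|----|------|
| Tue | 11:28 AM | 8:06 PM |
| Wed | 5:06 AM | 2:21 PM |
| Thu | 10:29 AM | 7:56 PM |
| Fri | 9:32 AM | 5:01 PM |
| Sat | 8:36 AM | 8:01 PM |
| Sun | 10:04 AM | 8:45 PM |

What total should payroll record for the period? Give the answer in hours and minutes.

50 h 55 min

Tue: 11:28 AM–8:06 PM = 8 h 38 min; less 60 min break → 7 h 38 min
Wed: 5:06 AM–2:21 PM = 9 h 15 min; less 60 min break → 8 h 15 min
Thu: 10:29 AM–7:56 PM = 9 h 27 min; less 60 min break → 8 h 27 min
Fri: 9:32 AM–5:01 PM = 7 h 29 min; less 60 min break → 6 h 29 min
Sat: 8:36 AM–8:01 PM = 11 h 25 min; less 60 min break → 10 h 25 min
Sun: 10:04 AM–8:45 PM = 10 h 41 min; less 60 min break → 9 h 41 min
Total: 7 h 38 min + 8 h 15 min + 8 h 27 min + 6 h 29 min + 10 h 25 min + 9 h 41 min = 50 h 55 min.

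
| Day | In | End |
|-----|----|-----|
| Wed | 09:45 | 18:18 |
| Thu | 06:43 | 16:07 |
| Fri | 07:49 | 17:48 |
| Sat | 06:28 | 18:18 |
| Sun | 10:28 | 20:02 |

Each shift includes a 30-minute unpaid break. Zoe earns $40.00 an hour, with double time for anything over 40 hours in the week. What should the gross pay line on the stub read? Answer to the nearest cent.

$2146.67

Wed: 09:45–18:18 = 8 h 33 min; less 30 min break → 8 h 3 min
Thu: 06:43–16:07 = 9 h 24 min; less 30 min break → 8 h 54 min
Fri: 07:49–17:48 = 9 h 59 min; less 30 min break → 9 h 29 min
Sat: 06:28–18:18 = 11 h 50 min; less 30 min break → 11 h 20 min
Sun: 10:28–20:02 = 9 h 34 min; less 30 min break → 9 h 4 min
Total worked: 46 h 50 min = 2810 min.
Regular 40 h 0 min = 2400 min at $40.00/h; overtime 6 h 50 min = 410 min at $80.00/h.
Pay = (2400 × $40.00 + 410 × $80.00) ÷ 60 = $2146.67.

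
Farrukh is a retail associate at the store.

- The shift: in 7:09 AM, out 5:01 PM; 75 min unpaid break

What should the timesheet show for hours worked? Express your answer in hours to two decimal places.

8.62 hours

The shift: 7:09 AM–5:01 PM = 9 h 52 min; less 75 min break → 8 h 37 min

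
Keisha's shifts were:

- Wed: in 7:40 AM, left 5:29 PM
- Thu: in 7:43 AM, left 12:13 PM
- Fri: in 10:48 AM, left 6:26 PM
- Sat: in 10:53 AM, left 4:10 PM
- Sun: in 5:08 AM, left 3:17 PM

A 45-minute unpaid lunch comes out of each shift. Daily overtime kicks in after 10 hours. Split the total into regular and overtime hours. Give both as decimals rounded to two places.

Regular 33.63 hours, overtime 0.00 hours

Wed: 7:40 AM–5:29 PM = 9 h 49 min; less 45 min break → 9 h 4 min
Thu: 7:43 AM–12:13 PM = 4 h 30 min; less 45 min break → 3 h 45 min
Fri: 10:48 AM–6:26 PM = 7 h 38 min; less 45 min break → 6 h 53 min
Sat: 10:53 AM–4:10 PM = 5 h 17 min; less 45 min break → 4 h 32 min
Sun: 5:08 AM–3:17 PM = 10 h 9 min; less 45 min break → 9 h 24 min
Wed reg 9 h 4 min / OT 0 h 0 min; Thu reg 3 h 45 min / OT 0 h 0 min; Fri reg 6 h 53 min / OT 0 h 0 min; Sat reg 4 h 32 min / OT 0 h 0 min; Sun reg 9 h 24 min / OT 0 h 0 min.
Totals: regular 33 h 38 min, overtime 0 h 0 min.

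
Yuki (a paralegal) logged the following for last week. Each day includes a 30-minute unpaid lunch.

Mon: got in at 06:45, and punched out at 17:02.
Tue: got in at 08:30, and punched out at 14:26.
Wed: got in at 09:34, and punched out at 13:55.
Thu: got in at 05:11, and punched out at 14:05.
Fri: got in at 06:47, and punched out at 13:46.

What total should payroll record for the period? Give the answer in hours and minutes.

Mon: 06:45–17:02 = 10 h 17 min; less 30 min break → 9 h 47 min
Tue: 08:30–14:26 = 5 h 56 min; less 30 min break → 5 h 26 min
Wed: 09:34–13:55 = 4 h 21 min; less 30 min break → 3 h 51 min
Thu: 05:11–14:05 = 8 h 54 min; less 30 min break → 8 h 24 min
Fri: 06:47–13:46 = 6 h 59 min; less 30 min break → 6 h 29 min
Total: 9 h 47 min + 5 h 26 min + 3 h 51 min + 8 h 24 min + 6 h 29 min = 33 h 57 min.

33 h 57 min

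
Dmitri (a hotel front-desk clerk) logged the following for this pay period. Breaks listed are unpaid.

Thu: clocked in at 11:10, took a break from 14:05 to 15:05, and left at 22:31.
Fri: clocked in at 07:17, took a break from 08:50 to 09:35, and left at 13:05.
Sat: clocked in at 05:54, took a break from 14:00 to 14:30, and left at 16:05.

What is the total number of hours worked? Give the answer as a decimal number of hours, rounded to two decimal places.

Thu: 11:10–22:31 = 11 h 21 min; less 60 min break → 10 h 21 min
Fri: 07:17–13:05 = 5 h 48 min; less 45 min break → 5 h 3 min
Sat: 05:54–16:05 = 10 h 11 min; less 30 min break → 9 h 41 min
Total: 10 h 21 min + 5 h 3 min + 9 h 41 min = 25 h 5 min.

25.08 hours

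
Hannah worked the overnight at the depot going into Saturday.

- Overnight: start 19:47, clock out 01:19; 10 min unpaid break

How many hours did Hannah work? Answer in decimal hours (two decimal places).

Overnight: 19:47 → midnight = 4 h 13 min; midnight → 01:19 = 1 h 19 min; span 5 h 32 min; less 10 min break → 5 h 22 min

5.37 hours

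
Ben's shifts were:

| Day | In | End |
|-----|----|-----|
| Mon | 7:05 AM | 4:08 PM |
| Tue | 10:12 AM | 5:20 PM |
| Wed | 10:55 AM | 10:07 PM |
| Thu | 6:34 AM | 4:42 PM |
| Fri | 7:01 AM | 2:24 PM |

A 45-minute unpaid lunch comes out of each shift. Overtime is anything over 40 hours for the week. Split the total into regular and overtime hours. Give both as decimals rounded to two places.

Mon: 7:05 AM–4:08 PM = 9 h 3 min; less 45 min break → 8 h 18 min
Tue: 10:12 AM–5:20 PM = 7 h 8 min; less 45 min break → 6 h 23 min
Wed: 10:55 AM–10:07 PM = 11 h 12 min; less 45 min break → 10 h 27 min
Thu: 6:34 AM–4:42 PM = 10 h 8 min; less 45 min break → 9 h 23 min
Fri: 7:01 AM–2:24 PM = 7 h 23 min; less 45 min break → 6 h 38 min
Total worked: 41 h 9 min = 41.15 h.
Threshold 40 h → overtime 1 h 9 min, regular 40 h 0 min.

Regular 40.00 hours, overtime 1.15 hours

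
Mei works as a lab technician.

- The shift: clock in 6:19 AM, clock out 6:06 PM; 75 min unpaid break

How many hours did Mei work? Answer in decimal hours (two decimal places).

The shift: 6:19 AM–6:06 PM = 11 h 47 min; less 75 min break → 10 h 32 min

10.53 hours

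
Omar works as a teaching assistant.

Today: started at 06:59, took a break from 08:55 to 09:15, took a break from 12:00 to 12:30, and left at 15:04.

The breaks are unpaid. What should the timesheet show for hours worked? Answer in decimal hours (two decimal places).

Today: 06:59–15:04 = 8 h 5 min; less 50 min break → 7 h 15 min

7.25 hours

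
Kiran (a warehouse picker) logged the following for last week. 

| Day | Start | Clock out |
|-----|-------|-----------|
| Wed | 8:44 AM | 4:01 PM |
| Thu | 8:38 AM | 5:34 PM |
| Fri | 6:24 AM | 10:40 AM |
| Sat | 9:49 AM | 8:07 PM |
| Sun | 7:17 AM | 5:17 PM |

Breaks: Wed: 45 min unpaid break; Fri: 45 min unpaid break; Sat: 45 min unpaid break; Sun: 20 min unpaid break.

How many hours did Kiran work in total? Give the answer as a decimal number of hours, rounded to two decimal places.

Wed: 8:44 AM–4:01 PM = 7 h 17 min; less 45 min break → 6 h 32 min
Thu: 8:38 AM–5:34 PM = 8 h 56 min
Fri: 6:24 AM–10:40 AM = 4 h 16 min; less 45 min break → 3 h 31 min
Sat: 9:49 AM–8:07 PM = 10 h 18 min; less 45 min break → 9 h 33 min
Sun: 7:17 AM–5:17 PM = 10 h 0 min; less 20 min break → 9 h 40 min
Total: 6 h 32 min + 8 h 56 min + 3 h 31 min + 9 h 33 min + 9 h 40 min = 38 h 12 min.

38.20 hours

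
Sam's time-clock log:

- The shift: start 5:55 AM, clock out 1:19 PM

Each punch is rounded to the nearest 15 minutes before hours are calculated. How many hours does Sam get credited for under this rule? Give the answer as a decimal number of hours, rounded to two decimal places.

The shift: in 5:55 AM→6:00 AM, out 1:19 PM→1:15 PM; 7 h 15 min

7.25 hours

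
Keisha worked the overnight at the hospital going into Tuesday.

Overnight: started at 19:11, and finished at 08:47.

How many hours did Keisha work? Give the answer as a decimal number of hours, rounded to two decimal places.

Overnight: 19:11 → midnight = 4 h 49 min; midnight → 08:47 = 8 h 47 min; span 13 h 36 min

13.60 hours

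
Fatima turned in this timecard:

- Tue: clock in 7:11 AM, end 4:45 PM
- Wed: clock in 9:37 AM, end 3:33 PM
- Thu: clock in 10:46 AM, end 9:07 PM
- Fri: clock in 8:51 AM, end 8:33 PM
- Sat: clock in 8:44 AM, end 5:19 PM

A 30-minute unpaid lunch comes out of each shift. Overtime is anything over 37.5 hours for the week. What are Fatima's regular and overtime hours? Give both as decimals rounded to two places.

Regular 37.50 hours, overtime 6.13 hours

Tue: 7:11 AM–4:45 PM = 9 h 34 min; less 30 min break → 9 h 4 min
Wed: 9:37 AM–3:33 PM = 5 h 56 min; less 30 min break → 5 h 26 min
Thu: 10:46 AM–9:07 PM = 10 h 21 min; less 30 min break → 9 h 51 min
Fri: 8:51 AM–8:33 PM = 11 h 42 min; less 30 min break → 11 h 12 min
Sat: 8:44 AM–5:19 PM = 8 h 35 min; less 30 min break → 8 h 5 min
Total worked: 43 h 38 min = 43.63 h.
Threshold 37.5 h → overtime 6 h 8 min, regular 37 h 30 min.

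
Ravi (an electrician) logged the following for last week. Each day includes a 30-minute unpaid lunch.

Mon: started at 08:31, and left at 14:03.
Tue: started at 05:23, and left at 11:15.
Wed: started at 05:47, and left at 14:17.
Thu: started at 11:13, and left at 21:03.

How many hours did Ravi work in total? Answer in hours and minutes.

Mon: 08:31–14:03 = 5 h 32 min; less 30 min break → 5 h 2 min
Tue: 05:23–11:15 = 5 h 52 min; less 30 min break → 5 h 22 min
Wed: 05:47–14:17 = 8 h 30 min; less 30 min break → 8 h 0 min
Thu: 11:13–21:03 = 9 h 50 min; less 30 min break → 9 h 20 min
Total: 5 h 2 min + 5 h 22 min + 8 h 0 min + 9 h 20 min = 27 h 44 min.

27 h 44 min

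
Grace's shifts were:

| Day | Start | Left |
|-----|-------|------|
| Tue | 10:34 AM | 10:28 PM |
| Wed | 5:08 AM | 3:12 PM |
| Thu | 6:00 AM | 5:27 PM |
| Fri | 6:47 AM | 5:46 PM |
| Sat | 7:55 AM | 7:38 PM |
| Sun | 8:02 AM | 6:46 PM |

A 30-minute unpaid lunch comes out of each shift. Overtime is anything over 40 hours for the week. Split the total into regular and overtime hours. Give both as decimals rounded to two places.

Tue: 10:34 AM–10:28 PM = 11 h 54 min; less 30 min break → 11 h 24 min
Wed: 5:08 AM–3:12 PM = 10 h 4 min; less 30 min break → 9 h 34 min
Thu: 6:00 AM–5:27 PM = 11 h 27 min; less 30 min break → 10 h 57 min
Fri: 6:47 AM–5:46 PM = 10 h 59 min; less 30 min break → 10 h 29 min
Sat: 7:55 AM–7:38 PM = 11 h 43 min; less 30 min break → 11 h 13 min
Sun: 8:02 AM–6:46 PM = 10 h 44 min; less 30 min break → 10 h 14 min
Total worked: 63 h 51 min = 63.85 h.
Threshold 40 h → overtime 23 h 51 min, regular 40 h 0 min.

Regular 40.00 hours, overtime 23.85 hours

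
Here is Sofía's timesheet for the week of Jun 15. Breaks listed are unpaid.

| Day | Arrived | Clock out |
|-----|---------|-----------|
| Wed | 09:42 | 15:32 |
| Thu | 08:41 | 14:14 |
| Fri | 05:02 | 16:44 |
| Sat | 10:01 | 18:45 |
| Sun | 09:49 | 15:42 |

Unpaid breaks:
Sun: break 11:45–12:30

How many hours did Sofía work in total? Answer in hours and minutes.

36 h 57 min

Wed: 09:42–15:32 = 5 h 50 min
Thu: 08:41–14:14 = 5 h 33 min
Fri: 05:02–16:44 = 11 h 42 min
Sat: 10:01–18:45 = 8 h 44 min
Sun: 09:49–15:42 = 5 h 53 min; less 45 min break → 5 h 8 min
Total: 5 h 50 min + 5 h 33 min + 11 h 42 min + 8 h 44 min + 5 h 8 min = 36 h 57 min.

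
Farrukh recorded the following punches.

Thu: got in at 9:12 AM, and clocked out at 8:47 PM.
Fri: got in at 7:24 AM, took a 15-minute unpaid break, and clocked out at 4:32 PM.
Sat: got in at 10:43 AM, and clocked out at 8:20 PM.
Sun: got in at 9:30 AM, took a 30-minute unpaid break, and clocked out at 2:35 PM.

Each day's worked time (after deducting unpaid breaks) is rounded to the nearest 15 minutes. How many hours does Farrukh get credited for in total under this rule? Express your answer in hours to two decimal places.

Thu: 9:12 AM–8:47 PM = 11 h 35 min → rounds to 11 h 30 min
Fri: 7:24 AM–4:32 PM = 9 h 8 min − 15 min = 8 h 53 min → rounds to 9 h 0 min
Sat: 10:43 AM–8:20 PM = 9 h 37 min → rounds to 9 h 30 min
Sun: 9:30 AM–2:35 PM = 5 h 5 min − 30 min = 4 h 35 min → rounds to 4 h 30 min
Total credited: 34 h 30 min.

34.50 hours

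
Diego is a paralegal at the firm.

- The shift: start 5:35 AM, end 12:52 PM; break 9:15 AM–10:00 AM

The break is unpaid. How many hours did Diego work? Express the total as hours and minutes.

6 h 32 min

The shift: 5:35 AM–12:52 PM = 7 h 17 min; less 45 min break → 6 h 32 min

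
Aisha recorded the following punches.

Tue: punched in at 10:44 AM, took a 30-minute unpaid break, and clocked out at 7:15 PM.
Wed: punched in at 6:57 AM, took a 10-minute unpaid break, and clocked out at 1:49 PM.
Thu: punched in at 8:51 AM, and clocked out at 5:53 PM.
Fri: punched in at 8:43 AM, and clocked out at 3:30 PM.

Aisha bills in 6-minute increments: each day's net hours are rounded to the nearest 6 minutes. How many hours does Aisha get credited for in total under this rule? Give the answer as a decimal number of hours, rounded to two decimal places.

30.50 hours

Tue: 10:44 AM–7:15 PM = 8 h 31 min − 30 min = 8 h 1 min → rounds to 8 h 0 min
Wed: 6:57 AM–1:49 PM = 6 h 52 min − 10 min = 6 h 42 min → rounds to 6 h 42 min
Thu: 8:51 AM–5:53 PM = 9 h 2 min → rounds to 9 h 0 min
Fri: 8:43 AM–3:30 PM = 6 h 47 min → rounds to 6 h 48 min
Total credited: 30 h 30 min.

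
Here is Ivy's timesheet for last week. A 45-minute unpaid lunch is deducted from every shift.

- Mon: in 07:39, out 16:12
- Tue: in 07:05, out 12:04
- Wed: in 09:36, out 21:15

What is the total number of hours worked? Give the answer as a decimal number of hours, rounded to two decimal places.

Mon: 07:39–16:12 = 8 h 33 min; less 45 min break → 7 h 48 min
Tue: 07:05–12:04 = 4 h 59 min; less 45 min break → 4 h 14 min
Wed: 09:36–21:15 = 11 h 39 min; less 45 min break → 10 h 54 min
Total: 7 h 48 min + 4 h 14 min + 10 h 54 min = 22 h 56 min.

22.93 hours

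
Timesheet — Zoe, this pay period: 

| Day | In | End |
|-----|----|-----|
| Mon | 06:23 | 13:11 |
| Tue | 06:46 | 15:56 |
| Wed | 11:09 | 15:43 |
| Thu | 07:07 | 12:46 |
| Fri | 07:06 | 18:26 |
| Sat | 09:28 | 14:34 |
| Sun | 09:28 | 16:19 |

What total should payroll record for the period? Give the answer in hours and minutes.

Mon: 06:23–13:11 = 6 h 48 min
Tue: 06:46–15:56 = 9 h 10 min
Wed: 11:09–15:43 = 4 h 34 min
Thu: 07:07–12:46 = 5 h 39 min
Fri: 07:06–18:26 = 11 h 20 min
Sat: 09:28–14:34 = 5 h 6 min
Sun: 09:28–16:19 = 6 h 51 min
Total: 6 h 48 min + 9 h 10 min + 4 h 34 min + 5 h 39 min + 11 h 20 min + 5 h 6 min + 6 h 51 min = 49 h 28 min.

49 h 28 min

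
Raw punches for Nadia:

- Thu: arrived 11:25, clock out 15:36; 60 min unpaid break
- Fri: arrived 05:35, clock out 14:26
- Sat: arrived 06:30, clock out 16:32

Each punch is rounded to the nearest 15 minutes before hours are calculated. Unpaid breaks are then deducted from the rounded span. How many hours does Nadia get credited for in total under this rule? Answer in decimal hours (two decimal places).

Thu: in 11:25→11:30, out 15:36→15:30; 4 h 0 min − 60 min = 3 h 0 min
Fri: in 05:35→05:30, out 14:26→14:30; 9 h 0 min
Sat: in 06:30→06:30, out 16:32→16:30; 10 h 0 min
Total credited: 22 h 0 min.

22.00 hours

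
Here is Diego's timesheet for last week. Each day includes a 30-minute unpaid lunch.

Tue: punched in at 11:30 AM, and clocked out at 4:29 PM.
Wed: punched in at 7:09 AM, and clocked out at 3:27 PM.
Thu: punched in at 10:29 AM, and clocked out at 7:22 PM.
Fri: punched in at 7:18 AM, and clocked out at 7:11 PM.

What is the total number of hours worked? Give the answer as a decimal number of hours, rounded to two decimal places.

Tue: 11:30 AM–4:29 PM = 4 h 59 min; less 30 min break → 4 h 29 min
Wed: 7:09 AM–3:27 PM = 8 h 18 min; less 30 min break → 7 h 48 min
Thu: 10:29 AM–7:22 PM = 8 h 53 min; less 30 min break → 8 h 23 min
Fri: 7:18 AM–7:11 PM = 11 h 53 min; less 30 min break → 11 h 23 min
Total: 4 h 29 min + 7 h 48 min + 8 h 23 min + 11 h 23 min = 32 h 3 min.

32.05 hours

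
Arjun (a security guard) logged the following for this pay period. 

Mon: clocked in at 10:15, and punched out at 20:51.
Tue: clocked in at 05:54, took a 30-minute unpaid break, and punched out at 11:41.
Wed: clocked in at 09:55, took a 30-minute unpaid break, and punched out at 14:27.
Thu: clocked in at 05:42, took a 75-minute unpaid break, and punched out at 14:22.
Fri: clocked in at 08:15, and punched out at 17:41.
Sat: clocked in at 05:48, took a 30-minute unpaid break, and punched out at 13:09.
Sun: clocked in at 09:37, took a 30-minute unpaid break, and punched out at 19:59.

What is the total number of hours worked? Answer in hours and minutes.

53 h 29 min

Mon: 10:15–20:51 = 10 h 36 min
Tue: 05:54–11:41 = 5 h 47 min; less 30 min break → 5 h 17 min
Wed: 09:55–14:27 = 4 h 32 min; less 30 min break → 4 h 2 min
Thu: 05:42–14:22 = 8 h 40 min; less 75 min break → 7 h 25 min
Fri: 08:15–17:41 = 9 h 26 min
Sat: 05:48–13:09 = 7 h 21 min; less 30 min break → 6 h 51 min
Sun: 09:37–19:59 = 10 h 22 min; less 30 min break → 9 h 52 min
Total: 10 h 36 min + 5 h 17 min + 4 h 2 min + 7 h 25 min + 9 h 26 min + 6 h 51 min + 9 h 52 min = 53 h 29 min.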